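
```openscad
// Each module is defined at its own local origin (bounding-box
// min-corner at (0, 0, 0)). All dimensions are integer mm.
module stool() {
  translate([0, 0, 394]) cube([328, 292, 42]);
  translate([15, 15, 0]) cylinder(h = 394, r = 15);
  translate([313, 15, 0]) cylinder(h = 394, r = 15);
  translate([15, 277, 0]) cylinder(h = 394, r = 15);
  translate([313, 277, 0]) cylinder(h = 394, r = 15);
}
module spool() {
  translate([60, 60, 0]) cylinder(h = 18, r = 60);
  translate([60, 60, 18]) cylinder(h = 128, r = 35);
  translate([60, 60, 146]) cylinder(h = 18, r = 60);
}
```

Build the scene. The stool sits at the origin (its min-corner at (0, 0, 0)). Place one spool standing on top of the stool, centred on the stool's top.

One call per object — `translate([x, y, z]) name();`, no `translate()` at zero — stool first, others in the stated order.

stool();
translate([104, 86, 436]) spool();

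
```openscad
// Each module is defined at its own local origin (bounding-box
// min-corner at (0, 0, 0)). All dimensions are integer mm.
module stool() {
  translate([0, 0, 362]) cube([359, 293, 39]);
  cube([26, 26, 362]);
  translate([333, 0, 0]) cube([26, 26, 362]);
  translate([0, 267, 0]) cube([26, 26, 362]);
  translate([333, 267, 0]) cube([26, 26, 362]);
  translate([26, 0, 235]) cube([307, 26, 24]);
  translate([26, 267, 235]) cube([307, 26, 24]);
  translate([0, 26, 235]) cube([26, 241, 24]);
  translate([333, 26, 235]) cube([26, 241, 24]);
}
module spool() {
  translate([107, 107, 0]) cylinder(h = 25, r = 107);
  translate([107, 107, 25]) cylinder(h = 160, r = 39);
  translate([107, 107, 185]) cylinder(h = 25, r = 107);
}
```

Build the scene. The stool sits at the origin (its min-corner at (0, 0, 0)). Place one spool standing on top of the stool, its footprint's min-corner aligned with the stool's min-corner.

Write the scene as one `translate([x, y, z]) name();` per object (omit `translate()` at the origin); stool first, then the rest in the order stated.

stool();
translate([0, 0, 401]) spool();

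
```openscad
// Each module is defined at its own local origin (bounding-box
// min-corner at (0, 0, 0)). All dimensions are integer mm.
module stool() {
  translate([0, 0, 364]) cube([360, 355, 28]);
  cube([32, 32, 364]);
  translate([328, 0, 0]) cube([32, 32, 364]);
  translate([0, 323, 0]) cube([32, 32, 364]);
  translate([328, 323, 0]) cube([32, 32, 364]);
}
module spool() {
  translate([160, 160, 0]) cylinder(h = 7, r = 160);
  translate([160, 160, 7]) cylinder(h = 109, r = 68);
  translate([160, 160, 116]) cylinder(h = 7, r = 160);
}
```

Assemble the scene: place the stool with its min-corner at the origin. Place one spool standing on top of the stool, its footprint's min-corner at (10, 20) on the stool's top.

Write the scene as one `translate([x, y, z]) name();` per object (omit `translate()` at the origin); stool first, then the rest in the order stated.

stool();
translate([10, 20, 392]) spool();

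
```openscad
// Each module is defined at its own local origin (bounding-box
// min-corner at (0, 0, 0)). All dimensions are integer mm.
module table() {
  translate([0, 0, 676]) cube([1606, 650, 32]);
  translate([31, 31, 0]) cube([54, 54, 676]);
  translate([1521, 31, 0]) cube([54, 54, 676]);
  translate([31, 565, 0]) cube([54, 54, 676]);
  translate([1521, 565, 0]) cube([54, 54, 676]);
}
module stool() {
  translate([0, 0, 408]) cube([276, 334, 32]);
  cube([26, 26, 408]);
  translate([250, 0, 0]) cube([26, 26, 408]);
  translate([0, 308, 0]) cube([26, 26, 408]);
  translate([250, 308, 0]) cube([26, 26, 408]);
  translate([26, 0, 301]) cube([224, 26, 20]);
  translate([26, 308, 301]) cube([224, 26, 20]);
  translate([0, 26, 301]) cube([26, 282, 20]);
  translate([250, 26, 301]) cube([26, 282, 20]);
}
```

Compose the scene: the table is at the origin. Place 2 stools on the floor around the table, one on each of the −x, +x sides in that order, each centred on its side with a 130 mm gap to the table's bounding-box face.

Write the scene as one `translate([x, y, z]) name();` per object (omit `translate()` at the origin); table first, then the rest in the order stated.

table();
translate([-406, 158, 0]) stool();
translate([1736, 158, 0]) stool();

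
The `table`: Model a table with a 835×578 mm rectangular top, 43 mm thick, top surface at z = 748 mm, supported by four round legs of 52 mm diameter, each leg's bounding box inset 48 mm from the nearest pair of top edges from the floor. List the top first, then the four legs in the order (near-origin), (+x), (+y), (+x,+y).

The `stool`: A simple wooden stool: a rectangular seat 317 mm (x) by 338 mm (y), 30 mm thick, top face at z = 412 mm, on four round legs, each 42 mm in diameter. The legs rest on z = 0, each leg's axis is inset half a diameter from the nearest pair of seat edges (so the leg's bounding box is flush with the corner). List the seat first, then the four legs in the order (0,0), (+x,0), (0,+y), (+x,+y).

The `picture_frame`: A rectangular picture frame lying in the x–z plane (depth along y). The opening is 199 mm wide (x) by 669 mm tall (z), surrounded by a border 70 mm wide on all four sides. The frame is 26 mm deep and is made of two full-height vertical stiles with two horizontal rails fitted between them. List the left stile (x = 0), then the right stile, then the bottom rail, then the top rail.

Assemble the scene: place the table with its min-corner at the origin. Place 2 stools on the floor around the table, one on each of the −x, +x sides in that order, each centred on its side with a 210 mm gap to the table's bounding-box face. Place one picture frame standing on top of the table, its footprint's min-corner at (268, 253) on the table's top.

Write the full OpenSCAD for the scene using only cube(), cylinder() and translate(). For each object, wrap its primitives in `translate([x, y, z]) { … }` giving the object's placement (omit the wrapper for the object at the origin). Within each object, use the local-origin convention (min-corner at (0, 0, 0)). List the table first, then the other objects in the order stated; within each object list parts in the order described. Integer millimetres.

translate([0, 0, 705]) cube([835, 578, 43]);
translate([74, 74, 0]) cylinder(h = 705, r = 26);
translate([761, 74, 0]) cylinder(h = 705, r = 26);
translate([74, 504, 0]) cylinder(h = 705, r = 26);
translate([761, 504, 0]) cylinder(h = 705, r = 26);
translate([-527, 120, 0]) {
  translate([0, 0, 382]) cube([317, 338, 30]);
  translate([21, 21, 0]) cylinder(h = 382, r = 21);
  translate([296, 21, 0]) cylinder(h = 382, r = 21);
  translate([21, 317, 0]) cylinder(h = 382, r = 21);
  translate([296, 317, 0]) cylinder(h = 382, r = 21);
}
translate([1045, 120, 0]) {
  translate([0, 0, 382]) cube([317, 338, 30]);
  translate([21, 21, 0]) cylinder(h = 382, r = 21);
  translate([296, 21, 0]) cylinder(h = 382, r = 21);
  translate([21, 317, 0]) cylinder(h = 382, r = 21);
  translate([296, 317, 0]) cylinder(h = 382, r = 21);
}
translate([268, 253, 748]) {
  cube([70, 26, 809]);
  translate([269, 0, 0]) cube([70, 26, 809]);
  translate([70, 0, 0]) cube([199, 26, 70]);
  translate([70, 0, 739]) cube([199, 26, 70]);
}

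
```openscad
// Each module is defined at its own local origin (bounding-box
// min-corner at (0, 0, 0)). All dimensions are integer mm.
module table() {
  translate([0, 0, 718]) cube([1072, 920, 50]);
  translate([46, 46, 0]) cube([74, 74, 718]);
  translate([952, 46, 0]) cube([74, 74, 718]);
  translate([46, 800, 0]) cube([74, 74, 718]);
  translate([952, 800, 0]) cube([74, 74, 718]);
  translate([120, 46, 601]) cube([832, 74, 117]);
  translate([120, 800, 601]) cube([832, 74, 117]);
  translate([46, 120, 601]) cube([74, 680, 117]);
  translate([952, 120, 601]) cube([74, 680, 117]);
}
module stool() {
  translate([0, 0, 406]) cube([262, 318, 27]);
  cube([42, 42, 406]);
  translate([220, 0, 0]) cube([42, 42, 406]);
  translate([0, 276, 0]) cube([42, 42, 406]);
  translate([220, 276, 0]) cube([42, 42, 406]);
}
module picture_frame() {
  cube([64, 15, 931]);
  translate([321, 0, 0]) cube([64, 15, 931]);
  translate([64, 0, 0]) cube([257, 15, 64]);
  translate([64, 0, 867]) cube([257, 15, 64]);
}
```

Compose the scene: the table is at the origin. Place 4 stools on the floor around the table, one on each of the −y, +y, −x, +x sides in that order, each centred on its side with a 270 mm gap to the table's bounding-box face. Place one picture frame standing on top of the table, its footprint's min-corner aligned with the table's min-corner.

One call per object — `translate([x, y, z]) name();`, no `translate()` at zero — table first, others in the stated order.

table();
translate([405, -588, 0]) stool();
translate([405, 1190, 0]) stool();
translate([-532, 301, 0]) stool();
translate([1342, 301, 0]) stool();
translate([0, 0, 768]) picture_frame();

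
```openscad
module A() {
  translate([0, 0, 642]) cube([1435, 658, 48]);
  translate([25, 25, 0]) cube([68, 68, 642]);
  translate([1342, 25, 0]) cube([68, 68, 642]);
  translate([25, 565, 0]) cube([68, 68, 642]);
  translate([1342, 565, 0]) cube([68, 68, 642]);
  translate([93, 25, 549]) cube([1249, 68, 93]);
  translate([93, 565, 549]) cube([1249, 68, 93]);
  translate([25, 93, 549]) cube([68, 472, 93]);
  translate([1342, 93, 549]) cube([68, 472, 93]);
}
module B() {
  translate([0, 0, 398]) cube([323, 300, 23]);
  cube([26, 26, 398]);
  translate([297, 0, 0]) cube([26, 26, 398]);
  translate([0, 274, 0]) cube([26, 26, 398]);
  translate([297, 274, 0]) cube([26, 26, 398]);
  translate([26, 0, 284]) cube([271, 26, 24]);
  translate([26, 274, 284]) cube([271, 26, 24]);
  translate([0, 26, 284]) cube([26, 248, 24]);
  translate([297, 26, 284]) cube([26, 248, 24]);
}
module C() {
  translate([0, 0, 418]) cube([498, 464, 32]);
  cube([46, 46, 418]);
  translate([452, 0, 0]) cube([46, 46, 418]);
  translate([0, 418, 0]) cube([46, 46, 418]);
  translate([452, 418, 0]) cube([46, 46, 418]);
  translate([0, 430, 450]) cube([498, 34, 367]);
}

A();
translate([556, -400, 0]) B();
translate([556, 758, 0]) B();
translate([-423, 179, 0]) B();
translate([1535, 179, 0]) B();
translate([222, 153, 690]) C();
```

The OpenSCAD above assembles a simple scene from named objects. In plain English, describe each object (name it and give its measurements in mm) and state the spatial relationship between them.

A is a table: top 1435 mm (x) × 658 mm (y), 48 mm thick, upper face at z = 690 mm, on four 68×68 mm square legs, each inset 25 mm from the nearest pair of top edges, running from z = 0 to the bottom of the top. Four apron rails, 68 mm thick and 93 mm tall, run between adjacent legs with their top edges flush with the underside of the top and their outer faces flush with the legs' outer faces.

B is a simple wooden stool: a rectangular seat 323 mm (x) by 300 mm (y), 23 mm thick, top face at z = 421 mm, on four square legs, each 26×26 mm in cross-section. The legs rest on z = 0, each flush with a corner of the seat. Four stretchers, 26 mm wide and 24 mm tall, connect adjacent legs with their undersides at z = 284 mm, each running between the inner faces of the legs it joins and aligned with the legs' outer faces on the other axis.

C is a chair. The seat is a 498×464×32 mm slab with its top at z = 450 mm, on four 46×46 mm corner legs (flush with the seat edges, standing on z = 0). A flat backrest 34 mm thick, 367 mm tall, spans the full seat width and rises from the seat top along its +y edge, rear face flush with the rear of the seat.

Four stools sit around the table at the −y, +y, −x, +x sides. The chair is on top of the table.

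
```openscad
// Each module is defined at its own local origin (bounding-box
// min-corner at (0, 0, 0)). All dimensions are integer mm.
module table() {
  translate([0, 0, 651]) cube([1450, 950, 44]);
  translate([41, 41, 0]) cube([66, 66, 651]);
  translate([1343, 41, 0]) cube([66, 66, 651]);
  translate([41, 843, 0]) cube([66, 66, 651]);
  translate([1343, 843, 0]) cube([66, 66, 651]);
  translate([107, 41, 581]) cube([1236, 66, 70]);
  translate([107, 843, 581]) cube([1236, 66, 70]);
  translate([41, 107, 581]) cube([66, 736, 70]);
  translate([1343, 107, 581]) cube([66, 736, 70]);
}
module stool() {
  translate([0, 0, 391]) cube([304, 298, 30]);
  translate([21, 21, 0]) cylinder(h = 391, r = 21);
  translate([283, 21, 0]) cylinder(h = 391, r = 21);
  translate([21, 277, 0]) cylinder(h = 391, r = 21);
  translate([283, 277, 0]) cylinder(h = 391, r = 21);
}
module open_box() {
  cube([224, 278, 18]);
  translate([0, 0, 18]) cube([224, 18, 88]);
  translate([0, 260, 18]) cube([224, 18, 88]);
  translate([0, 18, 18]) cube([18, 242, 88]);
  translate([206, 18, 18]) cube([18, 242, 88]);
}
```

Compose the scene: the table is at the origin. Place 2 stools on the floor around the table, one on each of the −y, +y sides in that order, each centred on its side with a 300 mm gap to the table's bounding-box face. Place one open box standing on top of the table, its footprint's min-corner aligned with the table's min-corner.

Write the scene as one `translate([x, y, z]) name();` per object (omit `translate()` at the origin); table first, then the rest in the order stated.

table();
translate([573, -598, 0]) stool();
translate([573, 1250, 0]) stool();
translate([0, 0, 695]) open_box();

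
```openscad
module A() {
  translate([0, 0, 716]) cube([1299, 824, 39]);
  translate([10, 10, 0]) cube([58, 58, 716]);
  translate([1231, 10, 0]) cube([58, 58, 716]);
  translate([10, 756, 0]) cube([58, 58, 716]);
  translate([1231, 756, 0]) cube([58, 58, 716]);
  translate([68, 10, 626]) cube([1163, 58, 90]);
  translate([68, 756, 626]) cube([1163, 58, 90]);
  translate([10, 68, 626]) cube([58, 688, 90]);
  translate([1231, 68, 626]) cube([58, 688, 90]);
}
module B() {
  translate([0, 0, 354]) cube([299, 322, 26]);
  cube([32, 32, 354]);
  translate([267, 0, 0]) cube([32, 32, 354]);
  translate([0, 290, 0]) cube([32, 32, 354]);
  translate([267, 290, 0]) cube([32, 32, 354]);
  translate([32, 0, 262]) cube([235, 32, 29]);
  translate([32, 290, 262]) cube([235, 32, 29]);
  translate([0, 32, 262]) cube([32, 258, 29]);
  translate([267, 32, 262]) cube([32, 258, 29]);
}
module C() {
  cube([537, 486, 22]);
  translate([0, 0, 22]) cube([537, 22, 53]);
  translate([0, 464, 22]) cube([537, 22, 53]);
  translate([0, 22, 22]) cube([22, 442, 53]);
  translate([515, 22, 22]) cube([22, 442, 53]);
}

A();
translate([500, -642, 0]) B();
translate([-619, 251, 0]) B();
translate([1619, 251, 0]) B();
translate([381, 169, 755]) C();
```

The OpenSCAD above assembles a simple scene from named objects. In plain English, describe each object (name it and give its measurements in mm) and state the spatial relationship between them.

A is a table with a 1299×824 mm rectangular top, 39 mm thick, top surface at z = 755 mm, supported by four 58×58 mm square legs, each inset 10 mm from the nearest pair of top edges, running from the floor. Four apron rails, 58 mm thick and 90 mm tall, run between adjacent legs with their top edges flush with the underside of the top and their outer faces flush with the legs' outer faces.

B is a simple wooden stool: a rectangular seat 299 mm (x) by 322 mm (y), 26 mm thick, top face at z = 380 mm, on four square legs, each 32×32 mm in cross-section. The legs rest on z = 0, each flush with a corner of the seat. Four stretchers, 32 mm wide and 29 mm tall, connect adjacent legs with their undersides at z = 262 mm, each running between the inner faces of the legs it joins and aligned with the legs' outer faces on the other axis.

C is an open storage box with external size 537×486×75 mm and wall thickness 22 mm (the base is also 22 mm thick). The base covers the whole footprint; the four walls stand on the base, with the y-facing walls full-width and the x-facing walls fitting between their inner faces.

Three stools sit around the table at the −y, −x, +x sides. The open box is on top of the table, centred.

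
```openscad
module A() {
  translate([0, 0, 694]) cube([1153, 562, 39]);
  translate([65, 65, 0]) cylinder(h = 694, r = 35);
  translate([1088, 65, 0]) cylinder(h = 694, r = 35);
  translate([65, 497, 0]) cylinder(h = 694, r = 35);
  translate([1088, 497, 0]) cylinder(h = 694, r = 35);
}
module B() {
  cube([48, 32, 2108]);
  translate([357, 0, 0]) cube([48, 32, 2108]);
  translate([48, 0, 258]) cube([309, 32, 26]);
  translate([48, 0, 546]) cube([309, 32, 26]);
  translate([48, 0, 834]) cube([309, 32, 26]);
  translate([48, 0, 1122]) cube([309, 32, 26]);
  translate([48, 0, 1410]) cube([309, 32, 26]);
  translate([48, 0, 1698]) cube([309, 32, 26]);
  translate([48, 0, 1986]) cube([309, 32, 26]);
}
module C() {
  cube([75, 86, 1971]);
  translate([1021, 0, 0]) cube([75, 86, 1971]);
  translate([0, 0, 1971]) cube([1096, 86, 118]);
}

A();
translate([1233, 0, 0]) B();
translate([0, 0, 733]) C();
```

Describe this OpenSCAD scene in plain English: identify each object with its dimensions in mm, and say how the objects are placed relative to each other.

A is a rectangular dining table. The top is 1153×562×39 mm with its upper surface at z = 733 mm. It stands on four round legs of 70 mm diameter, each leg's bounding box inset 30 mm from the nearest pair of top edges, running from the floor to the underside of the top.

B is a straight ladder. Two 48×32 mm vertical rails, 2108 mm tall, stand 405 mm apart (outside-to-outside) with their front faces coplanar on the −y side. 7 rungs, each 32 mm deep and 26 mm tall, span between the inner faces of the rails, front faces flush with the rails. The lowest rung's underside is at z = 258 mm and rungs are spaced 288 mm apart (underside to underside).

C is a door frame. The clear opening is 946 mm wide and 1971 mm high. Two 75 mm wide jambs, 86 mm deep, stand either side of the opening from the floor to the top of the opening. A 118 mm thick head sits across the top of both jambs, spanning the full outside width of the frame.

The ladder is on the floor beside the table on its +x side. The door frame is on top of the table.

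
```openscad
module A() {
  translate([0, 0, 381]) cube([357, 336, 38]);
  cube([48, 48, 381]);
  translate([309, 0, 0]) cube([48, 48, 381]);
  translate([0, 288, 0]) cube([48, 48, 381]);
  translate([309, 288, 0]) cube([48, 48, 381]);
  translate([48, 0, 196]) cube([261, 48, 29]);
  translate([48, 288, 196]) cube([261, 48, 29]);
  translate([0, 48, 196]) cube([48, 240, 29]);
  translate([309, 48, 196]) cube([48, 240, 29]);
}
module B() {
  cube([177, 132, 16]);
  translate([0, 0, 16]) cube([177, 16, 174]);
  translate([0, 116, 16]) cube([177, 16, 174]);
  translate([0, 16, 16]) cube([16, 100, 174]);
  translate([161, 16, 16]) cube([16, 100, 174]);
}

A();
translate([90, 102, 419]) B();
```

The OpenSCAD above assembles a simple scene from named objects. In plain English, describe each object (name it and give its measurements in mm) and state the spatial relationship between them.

A is a four-legged stool. The seat is 357×336 mm, 38 mm thick, top at z = 419 mm. It stands on four square legs, each 48×48 mm in cross-section, from z = 0 to the seat underside, each flush with a corner of the seat. Four stretchers, 48 mm wide and 29 mm tall, connect adjacent legs with their undersides at z = 196 mm, each running between the inner faces of the legs it joins and aligned with the legs' outer faces on the other axis.

B is an open storage box with external size 177×132×190 mm and wall thickness 16 mm (the base is also 16 mm thick). The base covers the whole footprint; the four walls stand on the base, with the y-facing walls full-width and the x-facing walls fitting between their inner faces.

The open box is on top of the stool, centred.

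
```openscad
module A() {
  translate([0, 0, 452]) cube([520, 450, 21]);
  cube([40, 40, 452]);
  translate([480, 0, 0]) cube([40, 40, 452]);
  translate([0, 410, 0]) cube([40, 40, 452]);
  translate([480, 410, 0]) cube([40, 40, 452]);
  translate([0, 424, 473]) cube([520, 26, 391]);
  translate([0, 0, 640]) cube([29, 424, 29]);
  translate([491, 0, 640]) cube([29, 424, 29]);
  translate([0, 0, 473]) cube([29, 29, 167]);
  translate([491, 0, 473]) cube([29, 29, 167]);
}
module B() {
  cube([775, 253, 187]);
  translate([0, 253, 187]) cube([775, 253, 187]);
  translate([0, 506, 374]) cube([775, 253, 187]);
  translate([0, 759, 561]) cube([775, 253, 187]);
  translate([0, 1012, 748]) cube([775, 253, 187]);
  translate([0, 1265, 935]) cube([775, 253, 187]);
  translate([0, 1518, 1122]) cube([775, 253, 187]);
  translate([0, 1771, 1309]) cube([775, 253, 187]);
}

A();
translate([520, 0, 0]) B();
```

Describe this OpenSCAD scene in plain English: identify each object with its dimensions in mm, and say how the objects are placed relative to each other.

A is a chair. The seat is a 520×450×21 mm slab with its top at z = 473 mm, on four 40×40 mm corner legs (flush with the seat edges, standing on z = 0). A flat backrest 26 mm thick, 391 mm tall, spans the full seat width and rises from the seat top along its +y edge, rear face flush with the rear of the seat. Two armrests of 29×29 mm section run along each side from the seat's front edge to the front of the backrest, top faces 196 mm above the seat top and outer faces flush with the seat's x-edges; a 29×29 mm post under the front of each armrest stands on the seat at the front corner.

B is a run of 8 identical solid stair steps. Each tread is 775×253 mm and each step block is 187 mm high. Step 1 rests on the floor; step k is offset from step 1 by (k−1)×253 mm in y and (k−1)×187 mm in z.

The staircase is against the chair's +x side, with their −y faces flush.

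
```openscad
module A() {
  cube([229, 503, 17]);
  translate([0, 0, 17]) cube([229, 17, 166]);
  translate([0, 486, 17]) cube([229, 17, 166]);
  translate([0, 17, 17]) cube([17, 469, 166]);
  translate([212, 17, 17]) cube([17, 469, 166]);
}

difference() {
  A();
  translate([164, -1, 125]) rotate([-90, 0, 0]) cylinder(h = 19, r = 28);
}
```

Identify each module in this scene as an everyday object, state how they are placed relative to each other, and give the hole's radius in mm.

The subtracted cylinder has r = 28 mm.

A is an open box. The open box has a circular hole through its front wall. The hole's radius is 28 mm.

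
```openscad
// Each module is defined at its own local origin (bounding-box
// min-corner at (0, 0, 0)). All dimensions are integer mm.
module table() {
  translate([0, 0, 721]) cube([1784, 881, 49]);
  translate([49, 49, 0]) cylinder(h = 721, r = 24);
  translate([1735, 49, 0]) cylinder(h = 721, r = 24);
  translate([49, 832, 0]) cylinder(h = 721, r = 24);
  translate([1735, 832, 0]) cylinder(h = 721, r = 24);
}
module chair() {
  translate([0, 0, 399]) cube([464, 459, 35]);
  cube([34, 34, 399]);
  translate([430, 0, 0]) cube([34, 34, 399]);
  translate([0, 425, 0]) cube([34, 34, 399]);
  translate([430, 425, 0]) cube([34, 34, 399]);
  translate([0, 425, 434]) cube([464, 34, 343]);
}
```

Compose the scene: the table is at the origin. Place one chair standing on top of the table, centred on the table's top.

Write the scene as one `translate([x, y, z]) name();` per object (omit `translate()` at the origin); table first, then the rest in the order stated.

table();
translate([660, 211, 770]) chair();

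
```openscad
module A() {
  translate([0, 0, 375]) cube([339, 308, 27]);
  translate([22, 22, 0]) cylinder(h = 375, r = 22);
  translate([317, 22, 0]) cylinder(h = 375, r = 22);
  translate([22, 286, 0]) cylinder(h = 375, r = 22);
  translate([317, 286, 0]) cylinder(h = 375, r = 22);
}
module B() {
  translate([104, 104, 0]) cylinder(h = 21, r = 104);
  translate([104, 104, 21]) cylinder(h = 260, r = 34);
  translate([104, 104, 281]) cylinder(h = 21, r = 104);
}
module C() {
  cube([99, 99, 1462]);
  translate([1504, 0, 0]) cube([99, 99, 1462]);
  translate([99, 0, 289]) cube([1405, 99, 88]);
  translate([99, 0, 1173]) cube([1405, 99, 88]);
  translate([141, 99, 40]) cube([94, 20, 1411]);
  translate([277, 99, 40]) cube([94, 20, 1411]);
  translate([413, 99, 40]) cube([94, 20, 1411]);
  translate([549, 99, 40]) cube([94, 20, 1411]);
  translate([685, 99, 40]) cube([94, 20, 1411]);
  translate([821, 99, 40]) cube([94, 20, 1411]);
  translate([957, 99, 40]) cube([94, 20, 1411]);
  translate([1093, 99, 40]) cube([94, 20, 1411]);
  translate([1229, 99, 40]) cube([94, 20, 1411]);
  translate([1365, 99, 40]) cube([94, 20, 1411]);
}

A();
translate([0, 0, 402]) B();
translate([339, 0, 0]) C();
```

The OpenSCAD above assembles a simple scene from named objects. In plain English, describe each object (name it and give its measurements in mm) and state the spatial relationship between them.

A is a four-legged stool. The seat is 339×308 mm, 27 mm thick, top at z = 402 mm. It stands on four round legs, each 44 mm in diameter, from z = 0 to the seat underside, each leg's axis is inset half a diameter from the nearest pair of seat edges (so the leg's bounding box is flush with the corner).

B is a spool: two coaxial disc flanges of radius 104 mm and thickness 21 mm, joined by a core cylinder of radius 34 mm and height 260 mm. The lower flange rests on z = 0 and the three cylinders share a vertical axis.

C is a fence section. Two 99×99 mm posts, 1462 mm tall, stand on the floor with a clear span of 1405 mm between their inner faces. Two horizontal rails of 99×88 mm section span the gap between the posts with their undersides at z = 289 mm and z = 1173 mm, flush with the posts' −y face. 10 pickets, each 94 mm wide, 20 mm thick and 1411 mm tall, are fixed to the +y face of the rails with their bottoms at z = 40 mm, evenly spaced across the span with equal gaps (rounded down to the nearest mm) at the −x end and between each pair — any rounding remainder accumulates at the +x end.

The spool is on top of the stool. The fence section is against the stool's +x side, with their −y faces flush.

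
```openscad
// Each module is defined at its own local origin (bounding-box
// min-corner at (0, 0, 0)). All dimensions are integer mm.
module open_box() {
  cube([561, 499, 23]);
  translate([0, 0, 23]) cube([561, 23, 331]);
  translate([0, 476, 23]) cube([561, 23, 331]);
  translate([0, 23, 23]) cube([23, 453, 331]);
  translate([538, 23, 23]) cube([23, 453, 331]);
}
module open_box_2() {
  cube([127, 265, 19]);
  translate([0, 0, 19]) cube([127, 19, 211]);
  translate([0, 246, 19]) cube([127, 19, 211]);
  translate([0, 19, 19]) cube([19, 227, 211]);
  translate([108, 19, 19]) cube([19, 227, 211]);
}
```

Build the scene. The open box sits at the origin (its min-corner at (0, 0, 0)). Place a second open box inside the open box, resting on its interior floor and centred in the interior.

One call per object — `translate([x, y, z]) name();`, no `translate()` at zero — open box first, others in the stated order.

open_box();
translate([217, 117, 23]) open_box_2();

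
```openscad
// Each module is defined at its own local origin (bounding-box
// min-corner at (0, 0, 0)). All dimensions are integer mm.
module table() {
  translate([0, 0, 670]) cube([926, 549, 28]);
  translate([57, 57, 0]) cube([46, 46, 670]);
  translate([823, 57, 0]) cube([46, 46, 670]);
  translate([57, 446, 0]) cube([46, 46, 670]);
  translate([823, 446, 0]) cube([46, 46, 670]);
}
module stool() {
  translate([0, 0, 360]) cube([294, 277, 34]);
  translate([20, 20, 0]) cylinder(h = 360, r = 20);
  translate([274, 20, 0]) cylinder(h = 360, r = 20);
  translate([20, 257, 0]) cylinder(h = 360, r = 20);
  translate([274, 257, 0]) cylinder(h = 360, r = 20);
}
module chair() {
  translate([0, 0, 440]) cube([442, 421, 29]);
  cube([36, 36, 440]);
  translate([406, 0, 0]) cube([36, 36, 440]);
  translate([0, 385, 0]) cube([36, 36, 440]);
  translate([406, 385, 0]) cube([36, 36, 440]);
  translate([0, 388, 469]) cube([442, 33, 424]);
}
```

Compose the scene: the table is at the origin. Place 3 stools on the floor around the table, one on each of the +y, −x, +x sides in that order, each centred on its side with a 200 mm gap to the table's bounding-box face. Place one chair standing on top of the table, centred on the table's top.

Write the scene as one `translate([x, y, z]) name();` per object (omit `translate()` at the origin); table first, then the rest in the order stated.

table();
translate([316, 749, 0]) stool();
translate([-494, 136, 0]) stool();
translate([1126, 136, 0]) stool();
translate([242, 64, 698]) chair();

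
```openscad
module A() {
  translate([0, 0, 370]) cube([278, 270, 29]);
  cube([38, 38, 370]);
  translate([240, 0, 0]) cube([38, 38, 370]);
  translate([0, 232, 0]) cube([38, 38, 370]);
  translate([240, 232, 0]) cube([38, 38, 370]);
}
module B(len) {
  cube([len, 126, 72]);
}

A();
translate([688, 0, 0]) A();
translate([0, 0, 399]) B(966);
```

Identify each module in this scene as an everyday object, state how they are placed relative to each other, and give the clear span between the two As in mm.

Second stool starts at x = 688; first ends at x = 278; clear span = 688 − 278 = 410 mm.

A is a stool. B is a beam. A beam spans the tops of two stools. The clear span between the two stools is 410 mm.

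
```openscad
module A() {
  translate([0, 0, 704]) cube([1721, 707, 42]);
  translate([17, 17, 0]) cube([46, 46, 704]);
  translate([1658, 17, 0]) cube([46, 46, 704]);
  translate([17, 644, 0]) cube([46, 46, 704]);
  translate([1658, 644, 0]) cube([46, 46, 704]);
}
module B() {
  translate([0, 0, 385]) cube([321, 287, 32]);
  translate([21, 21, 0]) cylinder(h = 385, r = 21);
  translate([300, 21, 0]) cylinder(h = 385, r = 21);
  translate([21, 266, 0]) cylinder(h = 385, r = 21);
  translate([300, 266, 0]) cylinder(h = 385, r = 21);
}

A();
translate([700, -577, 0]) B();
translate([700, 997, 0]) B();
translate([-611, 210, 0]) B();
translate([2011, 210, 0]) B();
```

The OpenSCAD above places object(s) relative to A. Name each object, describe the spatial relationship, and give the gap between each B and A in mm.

Each stool's nearest face is 290 mm from the table's bounding box.

A is a table. B is a stool. Four stools sit around the table at the −y, +y, −x, +x sides. The gap between each stool and the table is 290 mm.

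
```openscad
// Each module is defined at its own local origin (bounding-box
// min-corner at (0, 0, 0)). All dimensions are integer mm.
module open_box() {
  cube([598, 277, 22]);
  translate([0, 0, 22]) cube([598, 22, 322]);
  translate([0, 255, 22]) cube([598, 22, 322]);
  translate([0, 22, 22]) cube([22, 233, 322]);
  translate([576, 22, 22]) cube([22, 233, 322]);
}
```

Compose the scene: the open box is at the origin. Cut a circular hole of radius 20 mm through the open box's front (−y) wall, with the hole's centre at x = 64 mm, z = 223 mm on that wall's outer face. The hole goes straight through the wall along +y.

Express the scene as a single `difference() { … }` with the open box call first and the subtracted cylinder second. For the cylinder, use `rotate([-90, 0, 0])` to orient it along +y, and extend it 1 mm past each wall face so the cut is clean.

difference() {
  open_box();
  translate([64, -1, 223]) rotate([-90, 0, 0]) cylinder(h = 24, r = 20);
}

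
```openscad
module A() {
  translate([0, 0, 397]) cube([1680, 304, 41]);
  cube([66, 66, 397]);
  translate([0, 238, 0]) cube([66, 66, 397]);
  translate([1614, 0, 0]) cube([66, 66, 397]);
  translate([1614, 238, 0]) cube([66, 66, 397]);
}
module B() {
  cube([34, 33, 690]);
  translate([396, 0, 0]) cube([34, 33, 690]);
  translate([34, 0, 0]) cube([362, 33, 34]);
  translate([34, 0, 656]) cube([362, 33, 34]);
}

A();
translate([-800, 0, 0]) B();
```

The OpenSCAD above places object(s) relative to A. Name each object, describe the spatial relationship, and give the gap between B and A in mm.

A is a bench. B is a picture frame. The picture frame is on the floor beside the bench on its −x side. The gap between the picture frame and the bench is 370 mm.

The picture frame's nearest face is 370 mm from the bench's −x face.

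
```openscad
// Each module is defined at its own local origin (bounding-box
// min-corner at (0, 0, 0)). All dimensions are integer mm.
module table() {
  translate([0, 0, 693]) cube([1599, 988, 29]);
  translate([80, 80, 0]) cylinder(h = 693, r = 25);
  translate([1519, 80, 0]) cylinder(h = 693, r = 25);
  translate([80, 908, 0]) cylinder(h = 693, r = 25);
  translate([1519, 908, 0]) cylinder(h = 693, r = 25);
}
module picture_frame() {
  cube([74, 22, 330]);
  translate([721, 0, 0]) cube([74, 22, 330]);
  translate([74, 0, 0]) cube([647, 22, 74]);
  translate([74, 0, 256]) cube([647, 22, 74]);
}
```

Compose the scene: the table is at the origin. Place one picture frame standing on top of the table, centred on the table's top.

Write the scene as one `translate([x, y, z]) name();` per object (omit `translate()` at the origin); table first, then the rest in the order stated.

table();
translate([402, 483, 722]) picture_frame();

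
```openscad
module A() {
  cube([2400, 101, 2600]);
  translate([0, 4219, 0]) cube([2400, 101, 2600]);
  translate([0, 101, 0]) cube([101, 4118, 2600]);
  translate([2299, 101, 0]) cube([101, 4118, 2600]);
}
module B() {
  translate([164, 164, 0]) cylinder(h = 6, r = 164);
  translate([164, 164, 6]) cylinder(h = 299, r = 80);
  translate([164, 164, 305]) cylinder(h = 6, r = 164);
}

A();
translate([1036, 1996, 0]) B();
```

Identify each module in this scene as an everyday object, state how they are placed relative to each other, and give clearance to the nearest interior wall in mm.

Clearances: x = 935, y = 1895; minimum 935 mm.

A is a house frame. B is a spool. The spool sits inside the house frame, centred. The clearance to the nearest interior wall is 935 mm.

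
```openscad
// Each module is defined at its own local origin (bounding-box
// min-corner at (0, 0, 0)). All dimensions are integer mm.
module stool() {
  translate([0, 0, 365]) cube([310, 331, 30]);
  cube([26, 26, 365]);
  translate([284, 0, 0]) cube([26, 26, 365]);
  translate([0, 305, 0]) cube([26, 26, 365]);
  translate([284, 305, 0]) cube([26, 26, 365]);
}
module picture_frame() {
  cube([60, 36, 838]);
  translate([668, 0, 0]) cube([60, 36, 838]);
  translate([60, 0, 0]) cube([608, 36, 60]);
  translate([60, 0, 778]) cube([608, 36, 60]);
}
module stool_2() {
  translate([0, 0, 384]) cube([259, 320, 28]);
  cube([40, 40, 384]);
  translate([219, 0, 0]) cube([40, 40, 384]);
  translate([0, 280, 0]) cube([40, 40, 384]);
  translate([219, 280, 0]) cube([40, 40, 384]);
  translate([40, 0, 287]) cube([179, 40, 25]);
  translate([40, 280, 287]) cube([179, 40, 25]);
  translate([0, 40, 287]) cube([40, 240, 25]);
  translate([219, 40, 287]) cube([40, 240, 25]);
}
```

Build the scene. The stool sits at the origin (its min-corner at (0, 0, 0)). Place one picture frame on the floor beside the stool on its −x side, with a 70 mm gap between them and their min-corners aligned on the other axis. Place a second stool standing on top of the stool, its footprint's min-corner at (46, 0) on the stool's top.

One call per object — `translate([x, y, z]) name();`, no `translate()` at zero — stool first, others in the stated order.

stool();
translate([-798, 0, 0]) picture_frame();
translate([46, 0, 395]) stool_2();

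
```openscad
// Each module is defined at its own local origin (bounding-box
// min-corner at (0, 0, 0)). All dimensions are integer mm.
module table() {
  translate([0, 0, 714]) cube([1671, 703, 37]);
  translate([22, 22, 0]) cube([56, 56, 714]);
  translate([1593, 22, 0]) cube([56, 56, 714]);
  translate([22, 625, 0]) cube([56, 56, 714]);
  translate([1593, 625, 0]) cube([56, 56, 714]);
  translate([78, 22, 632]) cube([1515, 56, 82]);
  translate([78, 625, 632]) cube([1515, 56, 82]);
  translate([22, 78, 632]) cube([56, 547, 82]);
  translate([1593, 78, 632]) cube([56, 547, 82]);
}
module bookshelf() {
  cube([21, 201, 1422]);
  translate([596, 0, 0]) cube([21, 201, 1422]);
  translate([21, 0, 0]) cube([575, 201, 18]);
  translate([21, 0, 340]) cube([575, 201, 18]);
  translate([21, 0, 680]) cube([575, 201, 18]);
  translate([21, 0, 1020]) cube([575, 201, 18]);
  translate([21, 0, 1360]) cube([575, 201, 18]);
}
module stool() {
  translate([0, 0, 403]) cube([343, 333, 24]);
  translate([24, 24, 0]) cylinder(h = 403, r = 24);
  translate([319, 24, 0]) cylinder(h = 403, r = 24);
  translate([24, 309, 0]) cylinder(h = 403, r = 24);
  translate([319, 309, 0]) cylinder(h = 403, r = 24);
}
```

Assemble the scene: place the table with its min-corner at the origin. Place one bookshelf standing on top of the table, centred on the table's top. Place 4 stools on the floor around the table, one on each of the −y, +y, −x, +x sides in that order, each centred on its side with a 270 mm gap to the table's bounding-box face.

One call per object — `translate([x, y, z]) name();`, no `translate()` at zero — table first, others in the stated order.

table();
translate([527, 251, 751]) bookshelf();
translate([664, -603, 0]) stool();
translate([664, 973, 0]) stool();
translate([-613, 185, 0]) stool();
translate([1941, 185, 0]) stool();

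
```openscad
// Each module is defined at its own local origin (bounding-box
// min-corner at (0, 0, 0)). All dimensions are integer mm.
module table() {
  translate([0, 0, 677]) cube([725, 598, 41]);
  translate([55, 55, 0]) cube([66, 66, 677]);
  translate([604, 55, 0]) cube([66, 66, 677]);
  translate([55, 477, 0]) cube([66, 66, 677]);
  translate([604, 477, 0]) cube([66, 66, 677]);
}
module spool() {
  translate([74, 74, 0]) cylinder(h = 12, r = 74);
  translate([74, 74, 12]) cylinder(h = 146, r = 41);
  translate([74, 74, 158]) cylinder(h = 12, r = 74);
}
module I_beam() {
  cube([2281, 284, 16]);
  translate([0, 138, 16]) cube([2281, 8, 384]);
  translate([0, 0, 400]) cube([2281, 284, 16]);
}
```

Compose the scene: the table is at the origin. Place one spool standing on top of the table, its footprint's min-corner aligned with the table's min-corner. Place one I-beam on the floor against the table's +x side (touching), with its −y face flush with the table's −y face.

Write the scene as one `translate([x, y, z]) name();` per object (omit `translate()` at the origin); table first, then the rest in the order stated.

table();
translate([0, 0, 718]) spool();
translate([725, 0, 0]) I_beam();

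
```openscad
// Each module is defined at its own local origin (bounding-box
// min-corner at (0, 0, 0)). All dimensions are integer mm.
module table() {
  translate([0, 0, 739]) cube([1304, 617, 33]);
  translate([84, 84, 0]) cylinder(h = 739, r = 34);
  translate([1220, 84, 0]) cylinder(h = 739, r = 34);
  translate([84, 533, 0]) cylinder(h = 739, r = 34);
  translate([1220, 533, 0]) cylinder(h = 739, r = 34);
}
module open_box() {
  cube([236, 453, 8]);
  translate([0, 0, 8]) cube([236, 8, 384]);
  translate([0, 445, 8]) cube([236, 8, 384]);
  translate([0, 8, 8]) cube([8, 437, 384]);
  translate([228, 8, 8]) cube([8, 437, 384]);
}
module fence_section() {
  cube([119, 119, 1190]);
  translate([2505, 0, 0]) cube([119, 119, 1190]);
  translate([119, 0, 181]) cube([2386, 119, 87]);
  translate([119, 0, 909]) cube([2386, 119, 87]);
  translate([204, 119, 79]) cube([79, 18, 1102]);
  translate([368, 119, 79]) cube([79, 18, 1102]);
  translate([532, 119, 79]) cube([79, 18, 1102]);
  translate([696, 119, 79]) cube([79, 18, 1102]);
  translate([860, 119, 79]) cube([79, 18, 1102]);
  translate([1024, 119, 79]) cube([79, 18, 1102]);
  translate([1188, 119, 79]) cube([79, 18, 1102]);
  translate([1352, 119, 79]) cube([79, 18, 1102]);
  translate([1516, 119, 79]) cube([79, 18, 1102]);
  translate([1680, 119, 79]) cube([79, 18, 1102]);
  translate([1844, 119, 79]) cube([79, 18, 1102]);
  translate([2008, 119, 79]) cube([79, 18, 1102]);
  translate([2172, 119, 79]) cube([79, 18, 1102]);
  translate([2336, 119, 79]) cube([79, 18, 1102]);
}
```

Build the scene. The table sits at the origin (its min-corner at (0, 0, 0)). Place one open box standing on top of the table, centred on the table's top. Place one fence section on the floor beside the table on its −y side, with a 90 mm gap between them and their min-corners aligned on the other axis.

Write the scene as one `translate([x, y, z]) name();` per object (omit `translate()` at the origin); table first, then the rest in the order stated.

table();
translate([534, 82, 772]) open_box();
translate([0, -227, 0]) fence_section();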